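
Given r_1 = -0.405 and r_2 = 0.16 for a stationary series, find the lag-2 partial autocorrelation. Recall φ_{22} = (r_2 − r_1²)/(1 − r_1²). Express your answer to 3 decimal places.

-0.005

φ_{22} = (r_2 − r_1²) / (1 − r_1²)
r_1² = (-0.405)² = 0.164025
Numerator = 0.16 − 0.1640 = -0.0040; denominator = 1 − 0.1640 = 0.8360
φ_{22} = -0.0040 / 0.8360 = -0.005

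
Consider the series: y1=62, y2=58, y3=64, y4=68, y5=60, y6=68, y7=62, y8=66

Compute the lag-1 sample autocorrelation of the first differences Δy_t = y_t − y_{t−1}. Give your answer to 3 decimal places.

First differences Δy: -4, 6, 4, -8, 8, -6, 4
Mean of differences = 0.5714
Numerator Σ(Δy_t−Δȳ)(Δy_{t+1}−Δȳ) = -170.6122
Denominator Σ(Δy_t−Δȳ)² = 245.7143
r_1(Δy) = -170.6122 / 245.7143 = -0.694

-0.694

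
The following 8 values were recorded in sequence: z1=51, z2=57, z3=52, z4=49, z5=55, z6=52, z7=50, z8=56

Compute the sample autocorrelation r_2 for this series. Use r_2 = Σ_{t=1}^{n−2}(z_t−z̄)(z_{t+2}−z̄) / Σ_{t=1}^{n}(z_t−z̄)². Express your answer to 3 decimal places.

-0.372

Mean z̄ = (51 + 57 + 52 + 49 + 55 + 52 + 50 + 56)/8 = 52.7500
Deviations from mean: -1.7500, 4.2500, -0.7500, -3.7500, 2.2500, -0.7500, -2.7500, 3.2500
Σ(z_t−z̄)(z_{t+2}−z̄) = (1.3125) + (-15.9375) + (-1.6875) + (2.8125) + (-6.1875) + (-2.4375) = -22.1250
Denominator Σ(z_t−z̄)² = 59.5000
r_2 = -22.1250 / 59.5000 = -0.372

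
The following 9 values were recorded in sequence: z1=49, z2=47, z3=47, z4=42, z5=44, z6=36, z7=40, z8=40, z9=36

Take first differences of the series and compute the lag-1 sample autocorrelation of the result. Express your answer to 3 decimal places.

-0.668

First differences Δz: -2, 0, -5, 2, -8, 4, 0, -4
Mean of differences = -1.6250
Numerator Σ(Δz_t−Δz̄)(Δz_{t+1}−Δz̄) = -72.0156
Denominator Σ(Δz_t−Δz̄)² = 107.8750
r_1(Δz) = -72.0156 / 107.8750 = -0.668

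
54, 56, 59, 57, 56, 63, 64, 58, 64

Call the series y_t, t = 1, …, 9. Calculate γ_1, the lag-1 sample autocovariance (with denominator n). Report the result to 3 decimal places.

2.111

Mean ȳ = (54 + 56 + 59 + 57 + 56 + 63 + 64 + 58 + 64)/9 = 59.0000
Σ_{t=1}^{8}(y_t−ȳ)(y_{t+1}−ȳ) = 19.0000
γ_1 = 19.0000 / 9 = 2.111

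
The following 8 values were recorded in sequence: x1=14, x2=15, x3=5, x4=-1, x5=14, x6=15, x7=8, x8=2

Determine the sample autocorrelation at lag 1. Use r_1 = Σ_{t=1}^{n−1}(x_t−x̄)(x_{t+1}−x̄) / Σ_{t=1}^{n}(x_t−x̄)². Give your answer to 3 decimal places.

Mean x̄ = (14 + 15 + 5 − 1 + 14 + 15 + 8 + 2)/8 = 9.0000
Deviations from mean: 5.0000, 6.0000, -4.0000, -10.0000, 5.0000, 6.0000, -1.0000, -7.0000
Σ(x_t−x̄)(x_{t+1}−x̄) = (30.0000) + (-24.0000) + (40.0000) + (-50.0000) + (30.0000) + (-6.0000) + (7.0000) = 27.0000
Denominator Σ(x_t−x̄)² = 288.0000
r_1 = 27.0000 / 288.0000 = 0.094

0.094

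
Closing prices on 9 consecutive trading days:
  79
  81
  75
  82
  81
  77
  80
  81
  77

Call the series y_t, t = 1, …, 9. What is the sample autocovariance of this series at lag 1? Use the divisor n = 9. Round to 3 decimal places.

Mean ȳ = (79 + 81 + 75 + 82 + 81 + 77 + 80 + 81 + 77)/9 = 79.2222
Σ_{t=1}^{8}(y_t−ȳ)(y_{t+1}−ȳ) = -22.9383
γ_1 = -22.9383 / 9 = -2.549

-2.549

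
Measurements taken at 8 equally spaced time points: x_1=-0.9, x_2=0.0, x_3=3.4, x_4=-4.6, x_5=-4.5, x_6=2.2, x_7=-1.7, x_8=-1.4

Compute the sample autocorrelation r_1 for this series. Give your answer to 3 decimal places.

-0.212

Mean x̄ = (-0.9 + 0.0 + 3.4 − 4.6 − 4.5 + 2.2 − 1.7 − 1.4)/8 = -0.9375
Deviations from mean: 0.0375, 0.9375, 4.3375, -3.6625, -3.5625, 3.1375, -0.7625, -0.4625
Σ(x_t−x̄)(x_{t+1}−x̄) = (0.0352) + (4.0664) + (-15.8861) + (13.0477) + (-11.1773) + (-2.3923) + (0.3527) = -11.9539
Denominator Σ(x_t−x̄)² = 56.4388
r_1 = -11.9539 / 56.4388 = -0.212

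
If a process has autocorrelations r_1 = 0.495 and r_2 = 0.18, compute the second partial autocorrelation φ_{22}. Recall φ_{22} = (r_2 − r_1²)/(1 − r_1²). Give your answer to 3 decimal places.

-0.086

φ_{22} = (r_2 − r_1²) / (1 − r_1²)
r_1² = (0.495)² = 0.245025
Numerator = 0.18 − 0.2450 = -0.0650; denominator = 1 − 0.2450 = 0.7550
φ_{22} = -0.0650 / 0.7550 = -0.086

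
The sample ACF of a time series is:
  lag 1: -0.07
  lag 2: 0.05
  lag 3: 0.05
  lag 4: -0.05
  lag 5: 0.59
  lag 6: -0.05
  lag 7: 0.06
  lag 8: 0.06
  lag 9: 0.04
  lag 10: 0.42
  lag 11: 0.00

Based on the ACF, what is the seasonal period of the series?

5

The largest autocorrelation is r_5 = 0.59, with a weaker echo at lag 10 (0.42); the remaining lags stay at or below 0.06.
The dominant spike at lag 5 indicates a seasonal period of 5.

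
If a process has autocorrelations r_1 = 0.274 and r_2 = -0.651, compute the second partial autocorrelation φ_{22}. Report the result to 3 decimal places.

-0.785

φ_{22} = (r_2 − r_1²) / (1 − r_1²)
r_1² = (0.274)² = 0.075076
Numerator = -0.651 − 0.0751 = -0.7261; denominator = 1 − 0.0751 = 0.9249
φ_{22} = -0.7261 / 0.9249 = -0.785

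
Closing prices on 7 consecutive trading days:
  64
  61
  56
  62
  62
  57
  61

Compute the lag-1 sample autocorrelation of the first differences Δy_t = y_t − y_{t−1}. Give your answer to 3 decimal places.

First differences Δy: -3, -5, 6, 0, -5, 4
Mean of differences = -0.5000
Numerator Σ(Δy_t−Δȳ)(Δy_{t+1}−Δȳ) = -37.2500
Denominator Σ(Δy_t−Δȳ)² = 109.5000
r_1(Δy) = -37.2500 / 109.5000 = -0.340

-0.340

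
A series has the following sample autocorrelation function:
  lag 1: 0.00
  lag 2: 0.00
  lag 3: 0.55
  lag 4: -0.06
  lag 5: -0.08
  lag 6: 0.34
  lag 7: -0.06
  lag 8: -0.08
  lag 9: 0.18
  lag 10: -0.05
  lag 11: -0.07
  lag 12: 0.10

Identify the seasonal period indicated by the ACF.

The largest autocorrelation is r_3 = 0.55, with weaker echoes at lags 6 (0.34) and 9 (0.18); the remaining lags stay at or below 0.10.
The dominant spike at lag 3 indicates a seasonal period of 3.

3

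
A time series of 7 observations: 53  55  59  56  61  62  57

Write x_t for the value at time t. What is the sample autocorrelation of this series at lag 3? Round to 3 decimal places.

0.088

Mean x̄ = (53 + 55 + 59 + 56 + 61 + 62 + 57)/7 = 57.5714
Σ(x_t−x̄)(x_{t+3}−x̄) = (7.1837) + (-8.8163) + (6.3265) + (0.8980) = 5.5918
Denominator Σ(x_t−x̄)² = 63.7143
r_3 = 5.5918 / 63.7143 = 0.088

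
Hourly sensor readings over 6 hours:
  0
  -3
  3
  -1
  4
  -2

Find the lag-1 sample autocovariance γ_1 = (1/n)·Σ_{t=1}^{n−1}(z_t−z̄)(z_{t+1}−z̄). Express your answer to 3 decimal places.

-4.088

Mean z̄ = (0 − 3 + 3 − 1 + 4 − 2)/6 = 0.1667
Σ_{t=1}^{5}(z_t−z̄)(z_{t+1}−z̄) = -24.5278
γ_1 = -24.5278 / 6 = -4.088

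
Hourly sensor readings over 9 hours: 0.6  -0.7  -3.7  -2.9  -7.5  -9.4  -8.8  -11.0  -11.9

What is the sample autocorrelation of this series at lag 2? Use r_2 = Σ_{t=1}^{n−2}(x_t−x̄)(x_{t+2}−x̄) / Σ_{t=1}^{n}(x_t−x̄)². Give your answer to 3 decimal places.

Mean x̄ = (0.6 − 0.7 − 3.7 − 2.9 − 7.5 − 9.4 − 8.8 − 11.0 − 11.9)/9 = -6.1444
Numerator Σ_{t=1}^{7}(x_t−x̄)(x_{t+2}−x̄) = 54.9660
Denominator Σ(x_t−x̄)² = 167.8222
r_2 = 54.9660 / 167.8222 = 0.328

0.328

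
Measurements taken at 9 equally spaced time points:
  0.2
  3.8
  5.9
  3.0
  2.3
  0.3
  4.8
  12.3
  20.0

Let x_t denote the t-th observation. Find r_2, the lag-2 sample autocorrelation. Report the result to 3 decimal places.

-0.078

Mean x̄ = (0.2 + 3.8 + 5.9 + 3.0 + 2.3 + 0.3 + 4.8 + 12.3 + 20.0)/9 = 5.8444
Σ(x_t−x̄)(x_{t+2}−x̄) = (-0.3136) + (5.8153) + (-0.1969) + (15.7709) + (3.7020) + (-35.7925) + (-14.7847) = -25.7995
Denominator Σ(x_t−x̄)² = 330.5822
r_2 = -25.7995 / 330.5822 = -0.078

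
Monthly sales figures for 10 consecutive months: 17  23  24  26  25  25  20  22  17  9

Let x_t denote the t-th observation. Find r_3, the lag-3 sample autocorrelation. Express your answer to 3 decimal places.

-0.011

Mean x̄ = (17 + 23 + 24 + 26 + 25 + 25 + 20 + 22 + 17 + 9)/10 = 20.8000
Numerator Σ_{t=1}^{7}(x_t−x̄)(x_{t+3}−x̄) = -2.7200
Denominator Σ(x_t−x̄)² = 247.6000
r_3 = -2.7200 / 247.6000 = -0.011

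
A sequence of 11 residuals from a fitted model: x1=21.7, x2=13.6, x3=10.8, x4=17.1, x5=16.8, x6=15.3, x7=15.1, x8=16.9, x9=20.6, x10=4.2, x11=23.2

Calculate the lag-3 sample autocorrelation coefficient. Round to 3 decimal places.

0.077

Mean x̄ = (21.7 + 13.6 + 10.8 + 17.1 + 16.8 + 15.3 + 15.1 + 16.9 + 20.6 + 4.2 + 23.2)/11 = 15.9364
Numerator Σ_{t=1}^{8}(x_t−x̄)(x_{t+3}−x̄) = 21.6642
Denominator Σ(x_t−x̄)² = 281.4455
r_3 = 21.6642 / 281.4455 = 0.077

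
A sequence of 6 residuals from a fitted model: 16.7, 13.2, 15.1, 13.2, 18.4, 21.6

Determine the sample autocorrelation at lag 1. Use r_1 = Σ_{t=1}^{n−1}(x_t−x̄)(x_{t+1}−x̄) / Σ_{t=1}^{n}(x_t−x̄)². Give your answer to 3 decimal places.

0.210

Mean x̄ = (16.7 + 13.2 + 15.1 + 13.2 + 18.4 + 21.6)/6 = 16.3667
Deviations from mean: 0.3333, -3.1667, -1.2667, -3.1667, 2.0333, 5.2333
Numerator Σ_{t=1}^{5}(x_t−x̄)(x_{t+1}−x̄) = 11.1689
Denominator Σ(x_t−x̄)² = 53.2933
r_1 = 11.1689 / 53.2933 = 0.210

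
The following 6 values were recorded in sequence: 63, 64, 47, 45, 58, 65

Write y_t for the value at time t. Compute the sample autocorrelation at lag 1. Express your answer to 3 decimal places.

0.223

Mean ȳ = (63 + 64 + 47 + 45 + 58 + 65)/6 = 57.0000
Deviations from mean: 6.0000, 7.0000, -10.0000, -12.0000, 1.0000, 8.0000
Numerator Σ_{t=1}^{5}(y_t−ȳ)(y_{t+1}−ȳ) = 88.0000
Denominator Σ(y_t−ȳ)² = 394.0000
r_1 = 88.0000 / 394.0000 = 0.223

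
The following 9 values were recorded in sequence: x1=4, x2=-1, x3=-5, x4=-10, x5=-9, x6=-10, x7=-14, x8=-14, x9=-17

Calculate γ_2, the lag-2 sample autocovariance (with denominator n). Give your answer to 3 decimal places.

Mean x̄ = (4 − 1 − 5 − 10 − 9 − 10 − 14 − 14 − 17)/9 = -8.4444
Σ_{t=1}^{7}(x_t−x̄)(x_{t+2}−x̄) = 91.0494
γ_2 = 91.0494 / 9 = 10.117

10.117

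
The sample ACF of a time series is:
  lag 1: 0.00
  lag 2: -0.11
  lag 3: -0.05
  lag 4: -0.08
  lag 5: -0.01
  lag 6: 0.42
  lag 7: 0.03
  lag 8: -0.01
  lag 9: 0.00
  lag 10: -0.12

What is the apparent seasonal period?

6

The largest autocorrelation is r_6 = 0.42; the remaining lags stay at or below 0.03.
The dominant spike at lag 6 indicates a seasonal period of 6.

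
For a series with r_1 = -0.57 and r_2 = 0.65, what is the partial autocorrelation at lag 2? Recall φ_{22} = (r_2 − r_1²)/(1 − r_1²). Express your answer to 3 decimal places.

φ_{22} = (r_2 − r_1²) / (1 − r_1²)
r_1² = (-0.57)² = 0.3249
Numerator = 0.65 − 0.3249 = 0.3251; denominator = 1 − 0.3249 = 0.6751
φ_{22} = 0.3251 / 0.6751 = 0.482

0.482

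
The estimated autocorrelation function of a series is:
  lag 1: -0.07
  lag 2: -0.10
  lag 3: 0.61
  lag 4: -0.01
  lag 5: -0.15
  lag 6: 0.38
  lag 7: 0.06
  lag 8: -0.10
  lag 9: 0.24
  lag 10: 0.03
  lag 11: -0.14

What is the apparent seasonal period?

The largest autocorrelation is r_3 = 0.61, with weaker echoes at lags 6 (0.38) and 9 (0.24); the remaining lags stay at or below 0.06.
The dominant spike at lag 3 indicates a seasonal period of 3.

3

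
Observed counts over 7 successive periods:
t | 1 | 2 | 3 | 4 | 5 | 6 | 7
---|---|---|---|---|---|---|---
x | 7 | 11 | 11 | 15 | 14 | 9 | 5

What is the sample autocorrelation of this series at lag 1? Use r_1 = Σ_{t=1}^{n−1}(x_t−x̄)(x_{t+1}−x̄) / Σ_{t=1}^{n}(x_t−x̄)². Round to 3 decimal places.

Mean x̄ = (7 + 11 + 11 + 15 + 14 + 9 + 5)/7 = 10.2857
Deviations from mean: -3.2857, 0.7143, 0.7143, 4.7143, 3.7143, -1.2857, -5.2857
Numerator Σ_{t=1}^{6}(x_t−x̄)(x_{t+1}−x̄) = 21.0612
Denominator Σ(x_t−x̄)² = 77.4286
r_1 = 21.0612 / 77.4286 = 0.272

0.272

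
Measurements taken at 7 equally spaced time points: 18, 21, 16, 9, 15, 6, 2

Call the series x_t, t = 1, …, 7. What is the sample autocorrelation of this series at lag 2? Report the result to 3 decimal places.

Mean x̄ = (18 + 21 + 16 + 9 + 15 + 6 + 2)/7 = 12.4286
Deviations from mean: 5.5714, 8.5714, 3.5714, -3.4286, 2.5714, -6.4286, -10.4286
Numerator Σ_{t=1}^{5}(x_t−x̄)(x_{t+2}−x̄) = -5.0816
Denominator Σ(x_t−x̄)² = 285.7143
r_2 = -5.0816 / 285.7143 = -0.018

-0.018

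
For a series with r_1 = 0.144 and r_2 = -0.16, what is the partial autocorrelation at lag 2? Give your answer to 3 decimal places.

φ_{22} = (r_2 − r_1²) / (1 − r_1²)
r_1² = (0.144)² = 0.020736
Numerator = -0.16 − 0.0207 = -0.1807; denominator = 1 − 0.0207 = 0.9793
φ_{22} = -0.1807 / 0.9793 = -0.185

-0.185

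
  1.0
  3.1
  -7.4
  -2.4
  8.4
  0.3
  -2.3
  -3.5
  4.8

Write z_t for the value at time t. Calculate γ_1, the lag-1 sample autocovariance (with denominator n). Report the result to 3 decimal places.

Mean z̄ = (1.0 + 3.1 − 7.4 − 2.4 + 8.4 + 0.3 − 2.3 − 3.5 + 4.8)/9 = 0.2222
Σ_{t=1}^{8}(z_t−z̄)(z_{t+1}−z̄) = -28.3649
γ_1 = -28.3649 / 9 = -3.152

-3.152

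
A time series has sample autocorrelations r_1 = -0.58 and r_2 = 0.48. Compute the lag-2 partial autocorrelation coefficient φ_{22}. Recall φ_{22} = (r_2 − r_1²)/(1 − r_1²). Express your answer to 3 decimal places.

φ_{22} = (r_2 − r_1²) / (1 − r_1²)
r_1² = (-0.58)² = 0.3364
Numerator = 0.48 − 0.3364 = 0.1436; denominator = 1 − 0.3364 = 0.6636
φ_{22} = 0.1436 / 0.6636 = 0.216

0.216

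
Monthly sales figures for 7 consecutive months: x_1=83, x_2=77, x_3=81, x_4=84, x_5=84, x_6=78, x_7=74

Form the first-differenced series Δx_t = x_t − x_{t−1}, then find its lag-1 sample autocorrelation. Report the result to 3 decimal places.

First differences Δx: -6, 4, 3, 0, -6, -4
Mean of differences = -1.5000
Numerator Σ(Δx_t−Δx̄)(Δx_{t+1}−Δx̄) = 11.2500
Denominator Σ(Δx_t−Δx̄)² = 99.5000
r_1(Δx) = 11.2500 / 99.5000 = 0.113

0.113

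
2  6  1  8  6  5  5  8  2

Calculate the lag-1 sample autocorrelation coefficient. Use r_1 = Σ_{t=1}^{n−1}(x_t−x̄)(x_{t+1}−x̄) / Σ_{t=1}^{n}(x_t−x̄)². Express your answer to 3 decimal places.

-0.451

Mean x̄ = (2 + 6 + 1 + 8 + 6 + 5 + 5 + 8 + 2)/9 = 4.7778
Numerator Σ_{t=1}^{8}(x_t−x̄)(x_{t+1}−x̄) = -24.1605
Denominator Σ(x_t−x̄)² = 53.5556
r_1 = -24.1605 / 53.5556 = -0.451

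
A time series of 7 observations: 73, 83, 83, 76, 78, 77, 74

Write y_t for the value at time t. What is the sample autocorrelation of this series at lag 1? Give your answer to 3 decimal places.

Mean ȳ = (73 + 83 + 83 + 76 + 78 + 77 + 74)/7 = 77.7143
Deviations from mean: -4.7143, 5.2857, 5.2857, -1.7143, 0.2857, -0.7143, -3.7143
Σ(y_t−ȳ)(y_{t+1}−ȳ) = (-24.9184) + (27.9388) + (-9.0612) + (-0.4898) + (-0.2041) + (2.6531) = -4.0816
Denominator Σ(y_t−ȳ)² = 95.4286
r_1 = -4.0816 / 95.4286 = -0.043

-0.043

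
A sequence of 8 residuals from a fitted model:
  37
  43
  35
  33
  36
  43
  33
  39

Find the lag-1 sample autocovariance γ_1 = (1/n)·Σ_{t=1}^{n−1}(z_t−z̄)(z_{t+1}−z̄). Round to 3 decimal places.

-4.814

Mean z̄ = (37 + 43 + 35 + 33 + 36 + 43 + 33 + 39)/8 = 37.3750
Σ_{t=1}^{7}(z_t−z̄)(z_{t+1}−z̄) = -38.5156
γ_1 = -38.5156 / 8 = -4.814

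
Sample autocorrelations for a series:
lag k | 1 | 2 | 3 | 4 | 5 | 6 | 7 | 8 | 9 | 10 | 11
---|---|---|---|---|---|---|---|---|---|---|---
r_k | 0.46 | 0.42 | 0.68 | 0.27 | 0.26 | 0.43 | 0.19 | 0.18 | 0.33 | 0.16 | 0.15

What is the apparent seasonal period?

The largest autocorrelation is r_3 = 0.68; the remaining lags stay at or below 0.46. The elevated value at lag 1 (0.46), dropping to 0.42 at lag 2, reflects decaying short-term dependence rather than seasonality.
The dominant spike at lag 3 indicates a seasonal period of 3.

3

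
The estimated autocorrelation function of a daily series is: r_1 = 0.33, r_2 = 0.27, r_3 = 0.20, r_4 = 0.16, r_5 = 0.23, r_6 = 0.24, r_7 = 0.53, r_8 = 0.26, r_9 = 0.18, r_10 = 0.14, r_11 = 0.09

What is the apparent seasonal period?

7

The largest autocorrelation is r_7 = 0.53; the remaining lags stay at or below 0.33. The elevated value at lag 1 (0.33), dropping to 0.27 at lag 2, reflects decaying short-term dependence rather than seasonality.
The dominant spike at lag 7 indicates a seasonal period of 7.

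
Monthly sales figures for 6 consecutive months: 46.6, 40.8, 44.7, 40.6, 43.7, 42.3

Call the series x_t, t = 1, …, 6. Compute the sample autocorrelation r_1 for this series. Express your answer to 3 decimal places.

Mean x̄ = (46.6 + 40.8 + 44.7 + 40.6 + 43.7 + 42.3)/6 = 43.1167
Deviations from mean: 3.4833, -2.3167, 1.5833, -2.5167, 0.5833, -0.8167
Σ(x_t−x̄)(x_{t+1}−x̄) = (-8.0697) + (-3.6681) + (-3.9847) + (-1.4681) + (-0.4764) = -17.6669
Denominator Σ(x_t−x̄)² = 27.3483
r_1 = -17.6669 / 27.3483 = -0.646

-0.646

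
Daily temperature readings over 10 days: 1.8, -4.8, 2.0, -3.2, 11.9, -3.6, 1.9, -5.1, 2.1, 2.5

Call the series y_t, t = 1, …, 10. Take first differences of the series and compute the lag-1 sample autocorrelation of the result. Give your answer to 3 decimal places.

First differences Δy: -6.6, 6.8, -5.2, 15.1, -15.5, 5.5, -7.0, 7.2, 0.4
Mean of differences = 0.0778
Numerator Σ(Δy_t−Δȳ)(Δy_{t+1}−Δȳ) = -564.6227
Denominator Σ(Δy_t−Δȳ)² = 716.2956
r_1(Δy) = -564.6227 / 716.2956 = -0.788

-0.788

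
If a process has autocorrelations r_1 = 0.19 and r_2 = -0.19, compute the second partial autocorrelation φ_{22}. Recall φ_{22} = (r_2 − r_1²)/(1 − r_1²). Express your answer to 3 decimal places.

φ_{22} = (r_2 − r_1²) / (1 − r_1²)
r_1² = (0.19)² = 0.0361
Numerator = -0.19 − 0.0361 = -0.2261; denominator = 1 − 0.0361 = 0.9639
φ_{22} = -0.2261 / 0.9639 = -0.235

-0.235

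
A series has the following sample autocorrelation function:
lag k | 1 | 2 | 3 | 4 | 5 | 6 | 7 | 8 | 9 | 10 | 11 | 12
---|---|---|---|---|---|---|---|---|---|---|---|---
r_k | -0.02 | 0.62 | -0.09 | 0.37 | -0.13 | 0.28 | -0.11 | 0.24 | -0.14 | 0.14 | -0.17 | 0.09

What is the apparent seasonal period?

The largest autocorrelation is r_2 = 0.62, with weaker echoes at lags 4 (0.37), 6 (0.28) and 8 (0.24); the remaining lags stay at or below 0.14.
The dominant spike at lag 2 indicates a seasonal period of 2.

2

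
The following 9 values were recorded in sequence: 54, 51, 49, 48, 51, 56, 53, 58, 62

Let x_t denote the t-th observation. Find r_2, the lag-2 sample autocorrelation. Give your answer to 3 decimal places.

0.110

Mean x̄ = (54 + 51 + 49 + 48 + 51 + 56 + 53 + 58 + 62)/9 = 53.5556
Numerator Σ_{t=1}^{7}(x_t−x̄)(x_{t+2}−x̄) = 17.8272
Denominator Σ(x_t−x̄)² = 162.2222
r_2 = 17.8272 / 162.2222 = 0.110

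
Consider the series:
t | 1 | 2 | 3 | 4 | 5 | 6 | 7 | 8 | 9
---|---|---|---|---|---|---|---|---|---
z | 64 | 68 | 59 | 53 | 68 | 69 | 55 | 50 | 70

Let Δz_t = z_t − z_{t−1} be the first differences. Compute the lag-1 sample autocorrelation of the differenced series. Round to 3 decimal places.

-0.090

First differences Δz: 4, -9, -6, 15, 1, -14, -5, 20
Mean of differences = 0.7500
Numerator Σ(Δz_t−Δz̄)(Δz_{t+1}−Δz̄) = -88.0625
Denominator Σ(Δz_t−Δz̄)² = 975.5000
r_1(Δz) = -88.0625 / 975.5000 = -0.090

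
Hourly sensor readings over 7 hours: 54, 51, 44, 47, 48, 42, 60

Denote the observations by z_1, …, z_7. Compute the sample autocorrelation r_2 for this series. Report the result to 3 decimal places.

Mean z̄ = (54 + 51 + 44 + 47 + 48 + 42 + 60)/7 = 49.4286
Deviations from mean: 4.5714, 1.5714, -5.4286, -2.4286, -1.4286, -7.4286, 10.5714
Σ(z_t−z̄)(z_{t+2}−z̄) = (-24.8163) + (-3.8163) + (7.7551) + (18.0408) + (-15.1020) = -17.9388
Denominator Σ(z_t−z̄)² = 227.7143
r_2 = -17.9388 / 227.7143 = -0.079

-0.079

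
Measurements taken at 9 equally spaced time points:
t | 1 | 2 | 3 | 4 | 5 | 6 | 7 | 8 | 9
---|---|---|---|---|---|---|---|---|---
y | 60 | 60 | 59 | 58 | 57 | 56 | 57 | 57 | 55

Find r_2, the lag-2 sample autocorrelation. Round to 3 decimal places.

Mean ȳ = (60 + 60 + 59 + 58 + 57 + 56 + 57 + 57 + 55)/9 = 57.6667
Σ(y_t−ȳ)(y_{t+2}−ȳ) = (3.1111) + (0.7778) + (-0.8889) + (-0.5556) + (0.4444) + (1.1111) + (1.7778) = 5.7778
Denominator Σ(y_t−ȳ)² = 24.0000
r_2 = 5.7778 / 24.0000 = 0.241

0.241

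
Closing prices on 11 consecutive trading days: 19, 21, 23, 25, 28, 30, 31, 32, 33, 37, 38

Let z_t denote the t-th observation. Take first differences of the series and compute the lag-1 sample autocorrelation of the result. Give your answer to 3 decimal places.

First differences Δz: 2, 2, 2, 3, 2, 1, 1, 1, 4, 1
Mean of differences = 1.9000
Numerator Σ(Δz_t−Δz̄)(Δz_{t+1}−Δz̄) = -2.0100
Denominator Σ(Δz_t−Δz̄)² = 8.9000
r_1(Δz) = -2.0100 / 8.9000 = -0.226

-0.226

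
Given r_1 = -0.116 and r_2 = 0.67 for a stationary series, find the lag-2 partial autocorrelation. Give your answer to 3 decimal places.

0.665

φ_{22} = (r_2 − r_1²) / (1 − r_1²)
r_1² = (-0.116)² = 0.013456
Numerator = 0.67 − 0.0135 = 0.6565; denominator = 1 − 0.0135 = 0.9865
φ_{22} = 0.6565 / 0.9865 = 0.665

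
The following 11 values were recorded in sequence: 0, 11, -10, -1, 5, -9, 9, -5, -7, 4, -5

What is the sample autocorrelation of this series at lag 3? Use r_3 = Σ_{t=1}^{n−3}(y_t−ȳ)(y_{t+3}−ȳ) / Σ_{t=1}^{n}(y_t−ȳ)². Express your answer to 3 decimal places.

0.449

Mean ȳ = (0 + 11 − 10 − 1 + 5 − 9 + 9 − 5 − 7 + 4 − 5)/11 = -0.7273
Numerator Σ_{t=1}^{8}(y_t−ȳ)(y_{t+3}−ȳ) = 232.6860
Denominator Σ(y_t−ȳ)² = 518.1818
r_3 = 232.6860 / 518.1818 = 0.449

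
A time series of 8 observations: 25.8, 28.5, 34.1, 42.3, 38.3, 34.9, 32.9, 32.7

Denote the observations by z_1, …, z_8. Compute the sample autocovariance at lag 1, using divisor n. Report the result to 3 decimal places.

10.934

Mean z̄ = (25.8 + 28.5 + 34.1 + 42.3 + 38.3 + 34.9 + 32.9 + 32.7)/8 = 33.6875
Σ_{t=1}^{7}(z_t−z̄)(z_{t+1}−z̄) = 87.4698
γ_1 = 87.4698 / 8 = 10.934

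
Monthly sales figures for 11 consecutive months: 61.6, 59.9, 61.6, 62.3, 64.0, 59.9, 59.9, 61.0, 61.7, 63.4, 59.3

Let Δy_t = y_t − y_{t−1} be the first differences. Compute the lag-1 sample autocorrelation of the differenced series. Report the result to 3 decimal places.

First differences Δy: -1.7, 1.7, 0.7, 1.7, -4.1, 0.0, 1.1, 0.7, 1.7, -4.1
Mean of differences = -0.2300
Numerator Σ(Δy_t−Δȳ)(Δy_{t+1}−Δȳ) = -11.7379
Denominator Σ(Δy_t−Δȳ)² = 46.8410
r_1(Δy) = -11.7379 / 46.8410 = -0.251

-0.251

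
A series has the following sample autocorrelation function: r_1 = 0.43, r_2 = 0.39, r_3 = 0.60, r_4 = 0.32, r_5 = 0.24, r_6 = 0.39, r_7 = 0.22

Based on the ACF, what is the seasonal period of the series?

The largest autocorrelation is r_3 = 0.60; the remaining lags stay at or below 0.43. The elevated value at lag 1 (0.43), dropping to 0.39 at lag 2, reflects decaying short-term dependence rather than seasonality.
The dominant spike at lag 3 indicates a seasonal period of 3.

3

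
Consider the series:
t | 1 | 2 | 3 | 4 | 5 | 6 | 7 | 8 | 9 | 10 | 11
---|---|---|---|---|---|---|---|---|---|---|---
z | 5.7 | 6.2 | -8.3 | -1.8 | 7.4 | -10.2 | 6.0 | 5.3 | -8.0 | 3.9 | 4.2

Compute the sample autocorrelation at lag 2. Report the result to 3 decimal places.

Mean z̄ = (5.7 + 6.2 − 8.3 − 1.8 + 7.4 − 10.2 + 6.0 + 5.3 − 8.0 + 3.9 + 4.2)/11 = 0.9455
Numerator Σ_{t=1}^{9}(z_t−z̄)(z_{t+2}−z̄) = -164.8314
Denominator Σ(z_t−z̄)² = 452.9673
r_2 = -164.8314 / 452.9673 = -0.364

-0.364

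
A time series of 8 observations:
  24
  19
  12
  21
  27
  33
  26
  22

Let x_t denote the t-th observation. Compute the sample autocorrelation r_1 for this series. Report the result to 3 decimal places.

0.451

Mean x̄ = (24 + 19 + 12 + 21 + 27 + 33 + 26 + 22)/8 = 23.0000
Deviations from mean: 1.0000, -4.0000, -11.0000, -2.0000, 4.0000, 10.0000, 3.0000, -1.0000
Σ(x_t−x̄)(x_{t+1}−x̄) = (-4.0000) + (44.0000) + (22.0000) + (-8.0000) + (40.0000) + (30.0000) + (-3.0000) = 121.0000
Denominator Σ(x_t−x̄)² = 268.0000
r_1 = 121.0000 / 268.0000 = 0.451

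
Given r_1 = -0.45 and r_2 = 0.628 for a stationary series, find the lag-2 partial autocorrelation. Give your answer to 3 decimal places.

0.534

φ_{22} = (r_2 − r_1²) / (1 − r_1²)
r_1² = (-0.45)² = 0.2025
Numerator = 0.628 − 0.2025 = 0.4255; denominator = 1 − 0.2025 = 0.7975
φ_{22} = 0.4255 / 0.7975 = 0.534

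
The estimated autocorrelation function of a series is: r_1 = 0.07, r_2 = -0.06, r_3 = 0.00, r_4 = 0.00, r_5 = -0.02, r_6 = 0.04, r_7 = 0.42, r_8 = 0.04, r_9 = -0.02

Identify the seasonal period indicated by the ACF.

7

The largest autocorrelation is r_7 = 0.42; the remaining lags stay at or below 0.07.
The dominant spike at lag 7 indicates a seasonal period of 7.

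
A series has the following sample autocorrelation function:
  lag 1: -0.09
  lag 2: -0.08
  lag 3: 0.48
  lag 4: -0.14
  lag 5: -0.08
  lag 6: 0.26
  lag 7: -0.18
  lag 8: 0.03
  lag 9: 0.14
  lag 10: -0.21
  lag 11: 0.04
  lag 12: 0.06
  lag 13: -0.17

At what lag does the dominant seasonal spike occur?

The largest autocorrelation is r_3 = 0.48, with a weaker echo at lag 6 (0.26); the remaining lags stay at or below 0.14.
The dominant spike at lag 3 indicates a seasonal period of 3.

3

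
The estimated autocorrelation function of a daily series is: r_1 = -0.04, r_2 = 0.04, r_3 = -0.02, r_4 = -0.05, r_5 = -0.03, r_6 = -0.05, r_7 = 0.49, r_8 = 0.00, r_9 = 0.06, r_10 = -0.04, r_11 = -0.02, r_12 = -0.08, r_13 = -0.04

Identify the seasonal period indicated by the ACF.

The largest autocorrelation is r_7 = 0.49; the remaining lags stay at or below 0.06.
The dominant spike at lag 7 indicates a seasonal period of 7.

7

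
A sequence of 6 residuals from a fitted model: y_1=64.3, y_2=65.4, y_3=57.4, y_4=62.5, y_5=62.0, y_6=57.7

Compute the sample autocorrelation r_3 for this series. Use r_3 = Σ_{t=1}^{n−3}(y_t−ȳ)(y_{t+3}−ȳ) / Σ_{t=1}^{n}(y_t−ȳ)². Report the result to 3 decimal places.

Mean ȳ = (64.3 + 65.4 + 57.4 + 62.5 + 62.0 + 57.7)/6 = 61.5500
Deviations from mean: 2.7500, 3.8500, -4.1500, 0.9500, 0.4500, -3.8500
Σ(y_t−ȳ)(y_{t+3}−ȳ) = (2.6125) + (1.7325) + (15.9775) = 20.3225
Denominator Σ(y_t−ȳ)² = 55.5350
r_3 = 20.3225 / 55.5350 = 0.366

0.366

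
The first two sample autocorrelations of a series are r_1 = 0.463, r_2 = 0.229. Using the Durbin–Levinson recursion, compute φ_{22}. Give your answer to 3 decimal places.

0.019

φ_{22} = (r_2 − r_1²) / (1 − r_1²)
r_1² = (0.463)² = 0.214369
Numerator = 0.229 − 0.2144 = 0.0146; denominator = 1 − 0.2144 = 0.7856
φ_{22} = 0.0146 / 0.7856 = 0.019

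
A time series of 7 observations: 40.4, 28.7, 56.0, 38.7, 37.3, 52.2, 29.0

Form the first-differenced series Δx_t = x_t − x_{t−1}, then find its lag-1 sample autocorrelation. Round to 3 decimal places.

-0.569

First differences Δx: -11.7, 27.3, -17.3, -1.4, 14.9, -23.2
Mean of differences = -1.9000
Numerator Σ(Δx_t−Δx̄)(Δx_{t+1}−Δx̄) = -1092.9800
Denominator Σ(Δx_t−Δx̄)² = 1922.0200
r_1(Δx) = -1092.9800 / 1922.0200 = -0.569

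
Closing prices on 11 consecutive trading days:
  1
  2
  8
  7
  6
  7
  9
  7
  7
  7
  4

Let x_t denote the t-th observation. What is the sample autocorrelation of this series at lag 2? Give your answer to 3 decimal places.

Mean x̄ = (1 + 2 + 8 + 7 + 6 + 7 + 9 + 7 + 7 + 7 + 4)/11 = 5.9091
Numerator Σ_{t=1}^{9}(x_t−x̄)(x_{t+2}−x̄) = -9.1983
Denominator Σ(x_t−x̄)² = 62.9091
r_2 = -9.1983 / 62.9091 = -0.146

-0.146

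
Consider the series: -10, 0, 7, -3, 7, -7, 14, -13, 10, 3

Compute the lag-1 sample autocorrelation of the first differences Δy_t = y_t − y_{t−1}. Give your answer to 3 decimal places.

-0.835

First differences Δy: 10, 7, -10, 10, -14, 21, -27, 23, -7
Mean of differences = 1.4444
Numerator Σ(Δy_t−Δȳ)(Δy_{t+1}−Δȳ) = -1899.5309
Denominator Σ(Δy_t−Δȳ)² = 2274.2222
r_1(Δy) = -1899.5309 / 2274.2222 = -0.835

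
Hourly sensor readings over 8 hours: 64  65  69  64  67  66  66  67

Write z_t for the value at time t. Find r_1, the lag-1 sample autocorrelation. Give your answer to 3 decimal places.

Mean z̄ = (64 + 65 + 69 + 64 + 67 + 66 + 66 + 67)/8 = 66.0000
Deviations from mean: -2.0000, -1.0000, 3.0000, -2.0000, 1.0000, 0.0000, 0.0000, 1.0000
Σ(z_t−z̄)(z_{t+1}−z̄) = (2.0000) + (-3.0000) + (-6.0000) + (-2.0000) + (0.0000) + (0.0000) + (0.0000) = -9.0000
Denominator Σ(z_t−z̄)² = 20.0000
r_1 = -9.0000 / 20.0000 = -0.450

-0.450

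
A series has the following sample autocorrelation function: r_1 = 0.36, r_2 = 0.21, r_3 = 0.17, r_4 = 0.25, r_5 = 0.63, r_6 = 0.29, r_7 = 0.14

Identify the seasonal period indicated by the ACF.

The largest autocorrelation is r_5 = 0.63; the remaining lags stay at or below 0.36. The elevated value at lag 1 (0.36), dropping to 0.21 at lag 2, reflects decaying short-term dependence rather than seasonality.
The dominant spike at lag 5 indicates a seasonal period of 5.

5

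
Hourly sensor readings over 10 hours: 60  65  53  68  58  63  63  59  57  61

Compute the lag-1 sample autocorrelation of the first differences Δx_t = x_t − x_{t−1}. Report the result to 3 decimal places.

-0.791

First differences Δx: 5, -12, 15, -10, 5, 0, -4, -2, 4
Mean of differences = 0.1111
Numerator Σ(Δx_t−Δx̄)(Δx_{t+1}−Δx̄) = -439.1235
Denominator Σ(Δx_t−Δx̄)² = 554.8889
r_1(Δx) = -439.1235 / 554.8889 = -0.791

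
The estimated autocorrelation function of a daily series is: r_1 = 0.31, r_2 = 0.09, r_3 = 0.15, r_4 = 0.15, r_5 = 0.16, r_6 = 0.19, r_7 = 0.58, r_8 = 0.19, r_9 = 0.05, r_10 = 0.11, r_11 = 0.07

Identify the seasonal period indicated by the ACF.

7

The largest autocorrelation is r_7 = 0.58; the remaining lags stay at or below 0.31. The elevated value at lag 1 (0.31), dropping to 0.09 at lag 2, reflects decaying short-term dependence rather than seasonality.
The dominant spike at lag 7 indicates a seasonal period of 7.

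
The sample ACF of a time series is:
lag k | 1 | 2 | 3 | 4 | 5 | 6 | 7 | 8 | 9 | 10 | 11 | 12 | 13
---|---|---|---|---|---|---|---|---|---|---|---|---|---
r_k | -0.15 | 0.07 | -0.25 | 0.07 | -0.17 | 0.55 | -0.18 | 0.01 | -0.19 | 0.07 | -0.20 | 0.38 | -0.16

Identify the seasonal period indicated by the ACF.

The largest autocorrelation is r_6 = 0.55, with a weaker echo at lag 12 (0.38); the remaining lags stay at or below 0.07.
The dominant spike at lag 6 indicates a seasonal period of 6.

6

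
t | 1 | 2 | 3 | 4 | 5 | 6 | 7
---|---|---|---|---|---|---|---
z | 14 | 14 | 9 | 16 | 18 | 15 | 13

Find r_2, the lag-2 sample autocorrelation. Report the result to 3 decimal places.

Mean z̄ = (14 + 14 + 9 + 16 + 18 + 15 + 13)/7 = 14.1429
Deviations from mean: -0.1429, -0.1429, -5.1429, 1.8571, 3.8571, 0.8571, -1.1429
Numerator Σ_{t=1}^{5}(z_t−z̄)(z_{t+2}−z̄) = -22.1837
Denominator Σ(z_t−z̄)² = 46.8571
r_2 = -22.1837 / 46.8571 = -0.473

-0.473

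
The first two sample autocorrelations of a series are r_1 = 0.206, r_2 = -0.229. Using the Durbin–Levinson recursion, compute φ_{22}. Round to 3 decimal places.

-0.283

φ_{22} = (r_2 − r_1²) / (1 − r_1²)
r_1² = (0.206)² = 0.042436
Numerator = -0.229 − 0.0424 = -0.2714; denominator = 1 − 0.0424 = 0.9576
φ_{22} = -0.2714 / 0.9576 = -0.283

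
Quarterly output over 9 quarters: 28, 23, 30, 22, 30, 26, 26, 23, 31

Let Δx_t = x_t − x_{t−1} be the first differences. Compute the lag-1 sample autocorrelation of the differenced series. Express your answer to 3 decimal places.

First differences Δx: -5, 7, -8, 8, -4, 0, -3, 8
Mean of differences = 0.3750
Numerator Σ(Δx_t−Δx̄)(Δx_{t+1}−Δx̄) = -211.1406
Denominator Σ(Δx_t−Δx̄)² = 289.8750
r_1(Δx) = -211.1406 / 289.8750 = -0.728

-0.728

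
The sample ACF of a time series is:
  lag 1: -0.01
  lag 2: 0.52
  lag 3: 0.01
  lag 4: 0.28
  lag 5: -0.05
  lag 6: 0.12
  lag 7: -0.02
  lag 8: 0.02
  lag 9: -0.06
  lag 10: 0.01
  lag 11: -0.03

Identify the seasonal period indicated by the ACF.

2

The largest autocorrelation is r_2 = 0.52, with a weaker echo at lag 4 (0.28); the remaining lags stay at or below 0.12.
The dominant spike at lag 2 indicates a seasonal period of 2.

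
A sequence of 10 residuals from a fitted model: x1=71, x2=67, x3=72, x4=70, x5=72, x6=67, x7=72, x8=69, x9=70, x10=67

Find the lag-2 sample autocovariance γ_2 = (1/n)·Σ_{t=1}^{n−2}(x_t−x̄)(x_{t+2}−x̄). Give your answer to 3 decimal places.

Mean x̄ = (71 + 67 + 72 + 70 + 72 + 67 + 72 + 69 + 70 + 67)/10 = 69.7000
Σ_{t=1}^{8}(x_t−x̄)(x_{t+2}−x̄) = 16.4200
γ_2 = 16.4200 / 10 = 1.642

1.642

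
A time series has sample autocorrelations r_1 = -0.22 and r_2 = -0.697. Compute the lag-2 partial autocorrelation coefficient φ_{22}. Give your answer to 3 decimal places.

-0.783

φ_{22} = (r_2 − r_1²) / (1 − r_1²)
r_1² = (-0.22)² = 0.0484
Numerator = -0.697 − 0.0484 = -0.7454; denominator = 1 − 0.0484 = 0.9516
φ_{22} = -0.7454 / 0.9516 = -0.783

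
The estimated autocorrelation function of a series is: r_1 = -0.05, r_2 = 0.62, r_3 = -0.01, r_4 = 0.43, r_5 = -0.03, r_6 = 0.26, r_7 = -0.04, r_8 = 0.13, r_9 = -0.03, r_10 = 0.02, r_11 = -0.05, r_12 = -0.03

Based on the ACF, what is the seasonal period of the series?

The largest autocorrelation is r_2 = 0.62, with weaker echoes at lags 4 (0.43) and 6 (0.26); the remaining lags stay at or below 0.13.
The dominant spike at lag 2 indicates a seasonal period of 2.

2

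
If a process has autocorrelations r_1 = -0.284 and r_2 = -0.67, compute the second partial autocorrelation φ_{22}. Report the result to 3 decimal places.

φ_{22} = (r_2 − r_1²) / (1 − r_1²)
r_1² = (-0.284)² = 0.080656
Numerator = -0.67 − 0.0807 = -0.7507; denominator = 1 − 0.0807 = 0.9193
φ_{22} = -0.7507 / 0.9193 = -0.817

-0.817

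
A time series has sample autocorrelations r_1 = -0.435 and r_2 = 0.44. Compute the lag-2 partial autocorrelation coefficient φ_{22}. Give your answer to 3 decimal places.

0.309

φ_{22} = (r_2 − r_1²) / (1 − r_1²)
r_1² = (-0.435)² = 0.189225
Numerator = 0.44 − 0.1892 = 0.2508; denominator = 1 − 0.1892 = 0.8108
φ_{22} = 0.2508 / 0.8108 = 0.309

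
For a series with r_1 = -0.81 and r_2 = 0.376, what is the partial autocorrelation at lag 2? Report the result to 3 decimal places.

φ_{22} = (r_2 − r_1²) / (1 − r_1²)
r_1² = (-0.81)² = 0.6561
Numerator = 0.376 − 0.6561 = -0.2801; denominator = 1 − 0.6561 = 0.3439
φ_{22} = -0.2801 / 0.3439 = -0.814

-0.814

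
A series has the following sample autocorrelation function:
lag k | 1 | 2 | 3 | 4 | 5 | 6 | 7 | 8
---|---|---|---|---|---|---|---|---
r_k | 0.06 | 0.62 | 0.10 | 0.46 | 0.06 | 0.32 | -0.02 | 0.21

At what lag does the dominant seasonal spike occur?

The largest autocorrelation is r_2 = 0.62, with weaker echoes at lags 4 (0.46), 6 (0.32) and 8 (0.21); the remaining lags stay at or below 0.10.
The dominant spike at lag 2 indicates a seasonal period of 2.

2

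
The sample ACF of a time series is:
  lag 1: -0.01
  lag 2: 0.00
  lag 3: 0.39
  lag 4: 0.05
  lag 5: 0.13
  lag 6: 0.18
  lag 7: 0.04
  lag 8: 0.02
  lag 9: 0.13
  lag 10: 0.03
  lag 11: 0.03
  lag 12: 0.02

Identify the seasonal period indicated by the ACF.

3

The largest autocorrelation is r_3 = 0.39, with a weaker echo at lag 6 (0.18); the remaining lags stay at or below 0.13.
The dominant spike at lag 3 indicates a seasonal period of 3.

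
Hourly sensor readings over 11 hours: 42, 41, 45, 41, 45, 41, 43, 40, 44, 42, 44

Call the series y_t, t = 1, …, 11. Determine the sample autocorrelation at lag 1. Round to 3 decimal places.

-0.699

Mean ȳ = (42 + 41 + 45 + 41 + 45 + 41 + 43 + 40 + 44 + 42 + 44)/11 = 42.5455
Numerator Σ_{t=1}^{10}(y_t−ȳ)(y_{t+1}−ȳ) = -21.4793
Denominator Σ(y_t−ȳ)² = 30.7273
r_1 = -21.4793 / 30.7273 = -0.699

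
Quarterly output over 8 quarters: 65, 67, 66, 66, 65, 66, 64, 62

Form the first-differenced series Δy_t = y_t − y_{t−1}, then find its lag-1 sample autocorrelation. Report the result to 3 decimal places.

-0.180

First differences Δy: 2, -1, 0, -1, 1, -2, -2
Mean of differences = -0.4286
Numerator Σ(Δy_t−Δȳ)(Δy_{t+1}−Δȳ) = -2.4694
Denominator Σ(Δy_t−Δȳ)² = 13.7143
r_1(Δy) = -2.4694 / 13.7143 = -0.180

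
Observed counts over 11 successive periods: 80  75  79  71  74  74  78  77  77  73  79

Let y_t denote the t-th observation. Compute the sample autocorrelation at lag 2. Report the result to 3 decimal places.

Mean ȳ = (80 + 75 + 79 + 71 + 74 + 74 + 78 + 77 + 77 + 73 + 79)/11 = 76.0909
Numerator Σ_{t=1}^{9}(y_t−ȳ)(y_{t+2}−ȳ) = 17.1653
Denominator Σ(y_t−ȳ)² = 82.9091
r_2 = 17.1653 / 82.9091 = 0.207

0.207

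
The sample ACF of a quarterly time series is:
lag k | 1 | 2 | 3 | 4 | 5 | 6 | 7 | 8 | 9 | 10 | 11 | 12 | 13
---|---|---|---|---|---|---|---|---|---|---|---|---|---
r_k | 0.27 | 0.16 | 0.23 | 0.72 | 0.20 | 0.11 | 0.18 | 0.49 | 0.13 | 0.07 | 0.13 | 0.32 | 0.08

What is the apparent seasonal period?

4

The largest autocorrelation is r_4 = 0.72, with weaker echoes at lags 8 (0.49) and 12 (0.32); the remaining lags stay at or below 0.27. The elevated value at lag 1 (0.27), dropping to 0.16 at lag 2, reflects decaying short-term dependence rather than seasonality.
The dominant spike at lag 4 indicates a seasonal period of 4.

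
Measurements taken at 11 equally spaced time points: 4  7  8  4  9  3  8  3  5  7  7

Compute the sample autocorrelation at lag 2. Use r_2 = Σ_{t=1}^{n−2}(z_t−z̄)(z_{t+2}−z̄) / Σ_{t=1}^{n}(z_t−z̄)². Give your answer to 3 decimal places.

Mean z̄ = (4 + 7 + 8 + 4 + 9 + 3 + 8 + 3 + 5 + 7 + 7)/11 = 5.9091
Numerator Σ_{t=1}^{9}(z_t−z̄)(z_{t+2}−z̄) = 14.8017
Denominator Σ(z_t−z̄)² = 46.9091
r_2 = 14.8017 / 46.9091 = 0.316

0.316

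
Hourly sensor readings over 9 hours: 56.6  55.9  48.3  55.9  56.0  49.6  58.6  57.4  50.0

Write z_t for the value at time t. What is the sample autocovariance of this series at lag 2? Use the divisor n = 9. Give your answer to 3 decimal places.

-6.095

Mean z̄ = (56.6 + 55.9 + 48.3 + 55.9 + 56.0 + 49.6 + 58.6 + 57.4 + 50.0)/9 = 54.2556
Σ_{t=1}^{7}(z_t−z̄)(z_{t+2}−z̄) = -54.8517
γ_2 = -54.8517 / 9 = -6.095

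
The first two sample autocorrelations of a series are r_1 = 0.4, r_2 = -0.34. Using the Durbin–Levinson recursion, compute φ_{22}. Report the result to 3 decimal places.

-0.595

φ_{22} = (r_2 − r_1²) / (1 − r_1²)
r_1² = (0.4)² = 0.16
Numerator = -0.34 − 0.1600 = -0.5000; denominator = 1 − 0.1600 = 0.8400
φ_{22} = -0.5000 / 0.8400 = -0.595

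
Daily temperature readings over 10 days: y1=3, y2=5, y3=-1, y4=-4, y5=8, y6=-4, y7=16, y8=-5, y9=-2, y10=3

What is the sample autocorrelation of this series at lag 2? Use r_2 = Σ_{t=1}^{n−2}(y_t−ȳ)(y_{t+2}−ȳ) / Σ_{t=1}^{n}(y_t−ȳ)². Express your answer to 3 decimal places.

Mean ȳ = (3 + 5 − 1 − 4 + 8 − 4 + 16 − 5 − 2 + 3)/10 = 1.9000
Numerator Σ_{t=1}^{8}(y_t−ȳ)(y_{t+2}−ȳ) = 59.7800
Denominator Σ(y_t−ȳ)² = 388.9000
r_2 = 59.7800 / 388.9000 = 0.154

0.154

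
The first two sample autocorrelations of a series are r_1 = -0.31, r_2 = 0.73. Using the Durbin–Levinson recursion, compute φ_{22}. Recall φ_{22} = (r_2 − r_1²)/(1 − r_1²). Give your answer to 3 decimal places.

φ_{22} = (r_2 − r_1²) / (1 − r_1²)
r_1² = (-0.31)² = 0.0961
Numerator = 0.73 − 0.0961 = 0.6339; denominator = 1 − 0.0961 = 0.9039
φ_{22} = 0.6339 / 0.9039 = 0.701

0.701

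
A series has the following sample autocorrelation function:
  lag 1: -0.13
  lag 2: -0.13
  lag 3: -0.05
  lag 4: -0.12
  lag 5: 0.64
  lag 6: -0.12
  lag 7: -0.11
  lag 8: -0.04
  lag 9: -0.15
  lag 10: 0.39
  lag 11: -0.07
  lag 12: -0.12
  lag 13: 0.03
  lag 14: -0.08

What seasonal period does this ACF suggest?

The largest autocorrelation is r_5 = 0.64, with a weaker echo at lag 10 (0.39); the remaining lags stay at or below 0.03.
The dominant spike at lag 5 indicates a seasonal period of 5.

5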